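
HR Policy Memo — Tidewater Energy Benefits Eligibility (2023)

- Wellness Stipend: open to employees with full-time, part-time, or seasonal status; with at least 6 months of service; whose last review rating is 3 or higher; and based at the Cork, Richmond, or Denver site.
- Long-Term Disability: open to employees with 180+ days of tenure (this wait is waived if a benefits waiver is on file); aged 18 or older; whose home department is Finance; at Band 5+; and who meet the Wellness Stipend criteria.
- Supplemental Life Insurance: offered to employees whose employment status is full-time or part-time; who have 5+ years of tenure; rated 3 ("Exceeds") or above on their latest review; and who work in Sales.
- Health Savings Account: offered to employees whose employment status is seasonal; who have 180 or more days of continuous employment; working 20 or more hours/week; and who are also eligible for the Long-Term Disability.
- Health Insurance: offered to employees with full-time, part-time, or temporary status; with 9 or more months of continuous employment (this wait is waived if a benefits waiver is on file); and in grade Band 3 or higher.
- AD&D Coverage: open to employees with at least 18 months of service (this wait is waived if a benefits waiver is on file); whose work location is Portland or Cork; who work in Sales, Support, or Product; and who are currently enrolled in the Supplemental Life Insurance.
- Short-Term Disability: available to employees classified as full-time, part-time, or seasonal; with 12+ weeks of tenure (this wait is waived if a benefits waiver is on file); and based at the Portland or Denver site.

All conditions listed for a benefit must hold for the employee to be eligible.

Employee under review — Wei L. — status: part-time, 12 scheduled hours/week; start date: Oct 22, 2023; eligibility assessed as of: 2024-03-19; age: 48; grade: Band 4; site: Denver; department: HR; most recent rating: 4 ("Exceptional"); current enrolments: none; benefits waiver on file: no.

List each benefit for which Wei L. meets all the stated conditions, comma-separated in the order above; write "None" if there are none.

Short-Term Disability

Service from Oct 22, 2023 to 2024-03-19: 149 days.
Wellness Stipend — status part-time ✓; service 149 days < 6 months (≈180 days) ✗ → not eligible.
Long-Term Disability — no waiver, service 149 days < 180 days ✗ → not eligible.
Supplemental Life Insurance — status part-time ✓; service 149 days < 5 years (≈1825 days) ✗ → not eligible.
Health Savings Account — status part-time ✗ (requires seasonal) → not eligible.
Health Insurance — status part-time ✓; no waiver, service 149 days < 9 months (≈270 days) ✗ → not eligible.
AD&D Coverage — no waiver, service 149 days < 18 months (≈540 days) ✗ → not eligible.
Short-Term Disability — status part-time ✓; no waiver, service 149 days ≥ 12 weeks (≈84 days) ✓; site Denver ✓ → eligible.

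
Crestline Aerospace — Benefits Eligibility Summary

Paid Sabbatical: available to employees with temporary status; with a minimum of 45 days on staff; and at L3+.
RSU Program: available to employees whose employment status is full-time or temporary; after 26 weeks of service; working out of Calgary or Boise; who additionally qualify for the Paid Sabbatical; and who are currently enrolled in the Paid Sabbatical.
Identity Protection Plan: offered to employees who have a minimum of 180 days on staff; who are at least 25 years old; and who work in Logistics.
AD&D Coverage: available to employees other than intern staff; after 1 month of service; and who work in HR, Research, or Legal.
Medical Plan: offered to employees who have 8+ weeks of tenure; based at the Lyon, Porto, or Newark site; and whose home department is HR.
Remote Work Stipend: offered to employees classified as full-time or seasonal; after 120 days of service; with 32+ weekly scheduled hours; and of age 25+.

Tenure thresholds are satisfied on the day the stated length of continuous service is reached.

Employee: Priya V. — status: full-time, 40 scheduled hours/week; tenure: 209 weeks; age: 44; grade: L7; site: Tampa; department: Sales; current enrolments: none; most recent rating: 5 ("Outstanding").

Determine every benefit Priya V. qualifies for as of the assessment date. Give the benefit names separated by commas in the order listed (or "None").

Paid Sabbatical — status full-time ✗ (requires temporary) → not eligible.
RSU Program — status full-time ✓; service 209 weeks ≥ 26 weeks ✓; site Tampa ✗ (not Calgary or Boise) → not eligible.
Identity Protection Plan — service 209 weeks ≥ 180 days ✓; age 44 ≥ 25 ✓; dept Sales ✗ → not eligible.
AD&D Coverage — status full-time ✓ (not excluded); service 209 weeks ≥ 1 month (≈30 days) ✓; dept Sales ✗ → not eligible.
Medical Plan — service 209 weeks ≥ 8 weeks ✓; site Tampa ✗ (not Lyon, Porto, or Newark) → not eligible.
Remote Work Stipend — status full-time ✓; service 209 weeks ≥ 120 days ✓; 40 hrs/wk ≥ 32 ✓; age 44 ≥ 25 ✓ → eligible.

Remote Work Stipend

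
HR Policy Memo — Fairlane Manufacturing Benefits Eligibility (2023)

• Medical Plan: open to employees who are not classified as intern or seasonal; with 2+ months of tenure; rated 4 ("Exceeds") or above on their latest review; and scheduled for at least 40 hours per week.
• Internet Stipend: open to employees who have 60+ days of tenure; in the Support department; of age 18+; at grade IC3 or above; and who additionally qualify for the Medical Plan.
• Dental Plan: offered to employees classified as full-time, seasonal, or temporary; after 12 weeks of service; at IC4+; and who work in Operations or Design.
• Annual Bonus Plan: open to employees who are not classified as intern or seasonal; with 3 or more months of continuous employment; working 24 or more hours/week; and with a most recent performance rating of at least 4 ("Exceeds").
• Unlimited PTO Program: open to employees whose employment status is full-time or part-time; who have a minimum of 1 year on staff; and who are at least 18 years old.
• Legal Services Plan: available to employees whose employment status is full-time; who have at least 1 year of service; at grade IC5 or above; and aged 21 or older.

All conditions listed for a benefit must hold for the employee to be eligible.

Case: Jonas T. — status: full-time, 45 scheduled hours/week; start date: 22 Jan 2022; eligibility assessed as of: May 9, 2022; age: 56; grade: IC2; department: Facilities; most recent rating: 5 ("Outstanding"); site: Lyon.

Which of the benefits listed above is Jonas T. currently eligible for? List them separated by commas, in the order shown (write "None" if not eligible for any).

Medical Plan, Annual Bonus Plan

Service from 22 Jan 2022 to May 9, 2022: 107 days.
Medical Plan — status full-time ✓ (not excluded); service 107 days ≥ 2 months (≈60 days) ✓; rating 5 ≥ 4 ✓; 45 hrs/wk ≥ 40 ✓ → eligible.
Internet Stipend — service 107 days ≥ 60 days ✓; dept Facilities ✗ → not eligible.
Dental Plan — status full-time ✓; service 107 days ≥ 12 weeks (≈84 days) ✓; grade IC2 < IC4 ✗ → not eligible.
Annual Bonus Plan — status full-time ✓ (not excluded); service 107 days ≥ 3 months (≈90 days) ✓; 45 hrs/wk ≥ 24 ✓; rating 5 ≥ 4 ✓ → eligible.
Unlimited PTO Program — status full-time ✓; service 107 days < 1 year (≈365 days) ✗ → not eligible.
Legal Services Plan — status full-time ✓; service 107 days < 1 year (≈365 days) ✗ → not eligible.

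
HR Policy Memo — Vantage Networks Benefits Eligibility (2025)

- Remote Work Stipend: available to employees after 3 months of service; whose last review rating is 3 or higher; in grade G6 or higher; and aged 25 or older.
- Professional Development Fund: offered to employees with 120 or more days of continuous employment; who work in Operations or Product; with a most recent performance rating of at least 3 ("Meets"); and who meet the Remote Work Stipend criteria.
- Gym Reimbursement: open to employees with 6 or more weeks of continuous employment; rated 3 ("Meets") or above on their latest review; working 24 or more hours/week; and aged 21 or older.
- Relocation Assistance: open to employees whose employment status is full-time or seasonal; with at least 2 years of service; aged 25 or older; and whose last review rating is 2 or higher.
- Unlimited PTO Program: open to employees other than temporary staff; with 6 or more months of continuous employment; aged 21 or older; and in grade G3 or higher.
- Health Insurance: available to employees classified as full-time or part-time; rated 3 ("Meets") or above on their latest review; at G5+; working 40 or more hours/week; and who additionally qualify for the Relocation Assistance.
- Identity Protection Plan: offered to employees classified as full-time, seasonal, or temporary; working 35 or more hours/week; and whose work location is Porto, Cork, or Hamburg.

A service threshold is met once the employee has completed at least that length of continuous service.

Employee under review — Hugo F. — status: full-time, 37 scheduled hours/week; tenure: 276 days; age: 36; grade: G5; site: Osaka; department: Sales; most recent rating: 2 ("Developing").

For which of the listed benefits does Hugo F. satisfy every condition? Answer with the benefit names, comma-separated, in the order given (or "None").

Remote Work Stipend — service 276 days ≥ 3 months (≈90 days) ✓; rating 2 < 3 ✗ → not eligible.
Professional Development Fund — service 276 days ≥ 120 days ✓; dept Sales ✗ → not eligible.
Gym Reimbursement — service 276 days ≥ 6 weeks (≈42 days) ✓; rating 2 < 3 ✗ → not eligible.
Relocation Assistance — status full-time ✓; service 276 days < 2 years (≈730 days) ✗ → not eligible.
Unlimited PTO Program — status full-time ✓ (not excluded); service 276 days ≥ 6 months (≈180 days) ✓; age 36 ≥ 21 ✓; grade G5 ≥ G3 ✓ → eligible.
Health Insurance — status full-time ✓; rating 2 < 3 ✗ → not eligible.
Identity Protection Plan — status full-time ✓; 37 hrs/wk ≥ 35 ✓; site Osaka ✗ (not Porto, Cork, or Hamburg) → not eligible.

Unlimited PTO Program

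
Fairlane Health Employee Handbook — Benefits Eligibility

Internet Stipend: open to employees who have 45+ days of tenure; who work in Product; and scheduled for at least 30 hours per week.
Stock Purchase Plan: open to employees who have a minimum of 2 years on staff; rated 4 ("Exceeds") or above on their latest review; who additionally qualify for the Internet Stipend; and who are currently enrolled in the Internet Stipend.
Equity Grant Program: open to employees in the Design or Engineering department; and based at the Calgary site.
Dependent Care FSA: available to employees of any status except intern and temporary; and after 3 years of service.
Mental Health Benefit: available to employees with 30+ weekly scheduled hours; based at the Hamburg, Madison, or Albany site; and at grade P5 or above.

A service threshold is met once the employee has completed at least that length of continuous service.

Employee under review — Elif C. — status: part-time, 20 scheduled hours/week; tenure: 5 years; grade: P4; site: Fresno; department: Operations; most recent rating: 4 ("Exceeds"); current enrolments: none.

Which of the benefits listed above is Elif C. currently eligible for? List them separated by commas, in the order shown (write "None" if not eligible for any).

Internet Stipend — service 5 years ≥ 45 days ✓; dept Operations ✗ → not eligible.
Stock Purchase Plan — service 5 years ≥ 2 years ✓; rating 4 ≥ 4 ✓; not eligible for Internet Stipend ✗ → not eligible.
Equity Grant Program — dept Operations ✗ → not eligible.
Dependent Care FSA — status part-time ✓ (not excluded); service 5 years ≥ 3 years ✓ → eligible.
Mental Health Benefit — 20 hrs/wk < 30 ✗ → not eligible.

Dependent Care FSA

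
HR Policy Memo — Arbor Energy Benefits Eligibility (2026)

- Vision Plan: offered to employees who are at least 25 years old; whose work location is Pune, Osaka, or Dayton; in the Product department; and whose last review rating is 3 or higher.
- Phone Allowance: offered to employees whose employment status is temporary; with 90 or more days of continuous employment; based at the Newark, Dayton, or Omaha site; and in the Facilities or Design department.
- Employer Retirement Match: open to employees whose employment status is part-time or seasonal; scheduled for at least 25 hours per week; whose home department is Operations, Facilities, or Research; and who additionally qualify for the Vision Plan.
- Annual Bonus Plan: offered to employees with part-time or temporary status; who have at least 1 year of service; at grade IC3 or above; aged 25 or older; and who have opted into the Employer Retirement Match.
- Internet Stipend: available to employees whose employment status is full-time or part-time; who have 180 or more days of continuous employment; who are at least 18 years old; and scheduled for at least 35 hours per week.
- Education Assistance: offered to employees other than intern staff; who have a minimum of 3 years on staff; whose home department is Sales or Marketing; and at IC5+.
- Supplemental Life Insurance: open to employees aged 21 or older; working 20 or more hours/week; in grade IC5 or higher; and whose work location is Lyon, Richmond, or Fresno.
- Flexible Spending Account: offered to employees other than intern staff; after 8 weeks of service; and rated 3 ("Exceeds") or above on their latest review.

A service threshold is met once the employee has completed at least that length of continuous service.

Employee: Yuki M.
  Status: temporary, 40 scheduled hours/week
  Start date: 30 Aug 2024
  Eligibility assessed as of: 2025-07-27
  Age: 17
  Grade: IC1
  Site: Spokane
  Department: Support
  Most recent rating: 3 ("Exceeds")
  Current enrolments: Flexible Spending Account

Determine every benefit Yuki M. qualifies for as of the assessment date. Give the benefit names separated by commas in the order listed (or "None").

Flexible Spending Account

Service from 30 Aug 2024 to 2025-07-27: 331 days.
Vision Plan — age 17 < 25 ✗ → not eligible.
Phone Allowance — status temporary ✓; service 331 days ≥ 90 days ✓; site Spokane ✗ (not Newark, Dayton, or Omaha) → not eligible.
Employer Retirement Match — status temporary ✗ (requires part-time or seasonal) → not eligible.
Annual Bonus Plan — status temporary ✓; service 331 days < 1 year (≈365 days) ✗ → not eligible.
Internet Stipend — status temporary ✗ (requires full-time or part-time) → not eligible.
Education Assistance — status temporary ✓ (not excluded); service 331 days < 3 years (≈1095 days) ✗ → not eligible.
Supplemental Life Insurance — age 17 < 21 ✗ → not eligible.
Flexible Spending Account — status temporary ✓ (not excluded); service 331 days ≥ 8 weeks (≈56 days) ✓; rating 3 ≥ 3 ✓ → eligible.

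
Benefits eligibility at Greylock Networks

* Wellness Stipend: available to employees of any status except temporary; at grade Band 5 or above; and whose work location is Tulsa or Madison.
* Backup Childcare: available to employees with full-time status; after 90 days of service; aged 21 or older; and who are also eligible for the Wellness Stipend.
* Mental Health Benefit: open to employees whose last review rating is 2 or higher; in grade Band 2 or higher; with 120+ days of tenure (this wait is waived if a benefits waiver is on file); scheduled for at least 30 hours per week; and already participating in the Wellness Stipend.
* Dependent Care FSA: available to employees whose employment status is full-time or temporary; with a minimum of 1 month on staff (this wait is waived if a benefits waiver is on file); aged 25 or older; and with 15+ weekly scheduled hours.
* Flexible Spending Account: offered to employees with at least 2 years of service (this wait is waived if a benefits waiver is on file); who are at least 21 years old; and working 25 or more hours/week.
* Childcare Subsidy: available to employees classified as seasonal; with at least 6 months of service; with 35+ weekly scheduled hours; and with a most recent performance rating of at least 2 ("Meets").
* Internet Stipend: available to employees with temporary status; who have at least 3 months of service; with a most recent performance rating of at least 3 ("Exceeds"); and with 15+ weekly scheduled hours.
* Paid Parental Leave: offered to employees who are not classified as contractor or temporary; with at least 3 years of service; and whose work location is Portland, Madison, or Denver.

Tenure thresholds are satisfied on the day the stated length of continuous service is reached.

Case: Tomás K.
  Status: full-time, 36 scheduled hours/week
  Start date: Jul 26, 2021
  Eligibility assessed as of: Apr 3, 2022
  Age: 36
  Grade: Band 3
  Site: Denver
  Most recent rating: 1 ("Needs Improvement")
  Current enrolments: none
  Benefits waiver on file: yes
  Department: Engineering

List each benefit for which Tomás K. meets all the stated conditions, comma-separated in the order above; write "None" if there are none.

Dependent Care FSA, Flexible Spending Account

Service from Jul 26, 2021 to Apr 3, 2022: 251 days.
Wellness Stipend — status full-time ✓ (not excluded); grade Band 3 < Band 5 ✗ → not eligible.
Backup Childcare — status full-time ✓; service 251 days ≥ 90 days ✓; age 36 ≥ 21 ✓; not eligible for Wellness Stipend ✗ → not eligible.
Mental Health Benefit — rating 1 < 2 ✗ → not eligible.
Dependent Care FSA — status full-time ✓; benefits waiver on file ✓; age 36 ≥ 25 ✓; 36 hrs/wk ≥ 15 ✓ → eligible.
Flexible Spending Account — benefits waiver on file ✓; age 36 ≥ 21 ✓; 36 hrs/wk ≥ 25 ✓ → eligible.
Childcare Subsidy — status full-time ✗ (requires seasonal) → not eligible.
Internet Stipend — status full-time ✗ (requires temporary) → not eligible.
Paid Parental Leave — status full-time ✓ (not excluded); service 251 days < 3 years (≈1095 days) ✗ → not eligible.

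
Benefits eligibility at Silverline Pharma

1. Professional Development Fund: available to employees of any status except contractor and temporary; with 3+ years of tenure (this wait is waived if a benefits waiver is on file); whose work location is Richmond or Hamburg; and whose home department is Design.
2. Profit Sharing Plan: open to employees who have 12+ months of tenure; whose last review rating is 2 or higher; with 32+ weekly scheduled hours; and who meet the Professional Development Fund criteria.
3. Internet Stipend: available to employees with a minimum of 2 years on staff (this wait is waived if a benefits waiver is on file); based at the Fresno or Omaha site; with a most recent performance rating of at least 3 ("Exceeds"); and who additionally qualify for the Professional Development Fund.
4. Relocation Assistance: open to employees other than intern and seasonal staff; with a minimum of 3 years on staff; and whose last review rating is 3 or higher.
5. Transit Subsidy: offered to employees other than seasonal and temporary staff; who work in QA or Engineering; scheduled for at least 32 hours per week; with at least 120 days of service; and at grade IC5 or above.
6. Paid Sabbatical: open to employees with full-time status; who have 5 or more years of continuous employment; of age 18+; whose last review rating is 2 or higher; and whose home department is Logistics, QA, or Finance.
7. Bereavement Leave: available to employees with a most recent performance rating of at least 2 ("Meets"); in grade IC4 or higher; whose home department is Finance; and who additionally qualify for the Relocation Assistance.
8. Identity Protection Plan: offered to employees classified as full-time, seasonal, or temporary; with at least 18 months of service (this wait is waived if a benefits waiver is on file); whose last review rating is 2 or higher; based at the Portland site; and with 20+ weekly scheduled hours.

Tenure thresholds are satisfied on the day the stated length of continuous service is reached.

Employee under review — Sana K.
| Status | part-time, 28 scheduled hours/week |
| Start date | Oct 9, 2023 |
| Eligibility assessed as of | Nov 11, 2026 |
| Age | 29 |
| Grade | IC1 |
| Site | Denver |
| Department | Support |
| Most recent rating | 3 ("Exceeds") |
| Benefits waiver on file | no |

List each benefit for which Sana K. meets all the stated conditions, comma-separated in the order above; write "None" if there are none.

Relocation Assistance

Service from Oct 9, 2023 to Nov 11, 2026: 1129 days.
Professional Development Fund — status part-time ✓ (not excluded); no waiver, service 1129 days ≥ 3 years (≈1095 days) ✓; site Denver ✗ (not Richmond or Hamburg) → not eligible.
Profit Sharing Plan — service 1129 days ≥ 12 months (≈360 days) ✓; rating 3 ≥ 2 ✓; 28 hrs/wk < 32 ✗ → not eligible.
Internet Stipend — no waiver, service 1129 days ≥ 2 years (≈730 days) ✓; site Denver ✗ (not Fresno or Omaha) → not eligible.
Relocation Assistance — status part-time ✓ (not excluded); service 1129 days ≥ 3 years (≈1095 days) ✓; rating 3 ≥ 3 ✓ → eligible.
Transit Subsidy — status part-time ✓ (not excluded); dept Support ✗ → not eligible.
Paid Sabbatical — status part-time ✗ (requires full-time) → not eligible.
Bereavement Leave — rating 3 ≥ 2 ✓; grade IC1 < IC4 ✗ → not eligible.
Identity Protection Plan — status part-time ✗ (requires full-time, seasonal, or temporary) → not eligible.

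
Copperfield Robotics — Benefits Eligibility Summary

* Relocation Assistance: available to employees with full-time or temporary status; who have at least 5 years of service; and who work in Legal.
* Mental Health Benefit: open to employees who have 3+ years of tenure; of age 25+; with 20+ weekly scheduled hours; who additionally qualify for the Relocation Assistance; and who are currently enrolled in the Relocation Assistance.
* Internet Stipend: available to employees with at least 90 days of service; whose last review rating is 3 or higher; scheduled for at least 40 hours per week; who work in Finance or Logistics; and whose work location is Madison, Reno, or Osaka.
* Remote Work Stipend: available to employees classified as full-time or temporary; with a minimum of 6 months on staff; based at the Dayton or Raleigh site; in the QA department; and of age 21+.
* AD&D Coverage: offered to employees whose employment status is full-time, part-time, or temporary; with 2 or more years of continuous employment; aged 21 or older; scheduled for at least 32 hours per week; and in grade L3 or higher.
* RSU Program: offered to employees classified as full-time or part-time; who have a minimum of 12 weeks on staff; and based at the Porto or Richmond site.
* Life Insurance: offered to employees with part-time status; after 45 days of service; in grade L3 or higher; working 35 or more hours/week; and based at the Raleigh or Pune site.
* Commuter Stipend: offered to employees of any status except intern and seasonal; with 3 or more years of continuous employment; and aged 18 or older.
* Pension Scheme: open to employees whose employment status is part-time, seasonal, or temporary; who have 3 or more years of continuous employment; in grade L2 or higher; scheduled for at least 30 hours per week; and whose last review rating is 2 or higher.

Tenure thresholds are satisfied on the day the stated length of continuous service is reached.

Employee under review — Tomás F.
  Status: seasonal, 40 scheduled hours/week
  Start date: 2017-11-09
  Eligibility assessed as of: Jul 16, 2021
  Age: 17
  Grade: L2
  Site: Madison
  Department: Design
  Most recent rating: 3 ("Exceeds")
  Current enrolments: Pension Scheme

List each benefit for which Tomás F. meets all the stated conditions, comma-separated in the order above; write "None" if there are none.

Service from 2017-11-09 to Jul 16, 2021: 1345 days.
Relocation Assistance — status seasonal ✗ (requires full-time or temporary) → not eligible.
Mental Health Benefit — service 1345 days ≥ 3 years (≈1095 days) ✓; age 17 < 25 ✗ → not eligible.
Internet Stipend — service 1345 days ≥ 90 days ✓; rating 3 ≥ 3 ✓; 40 hrs/wk ≥ 40 ✓; dept Design ✗ → not eligible.
Remote Work Stipend — status seasonal ✗ (requires full-time or temporary) → not eligible.
AD&D Coverage — status seasonal ✗ (requires full-time, part-time, or temporary) → not eligible.
RSU Program — status seasonal ✗ (requires full-time or part-time) → not eligible.
Life Insurance — status seasonal ✗ (requires part-time) → not eligible.
Commuter Stipend — status seasonal ✗ (excluded) → not eligible.
Pension Scheme — status seasonal ✓; service 1345 days ≥ 3 years (≈1095 days) ✓; grade L2 ≥ L2 ✓; 40 hrs/wk ≥ 30 ✓; rating 3 ≥ 2 ✓ → eligible.

Pension Scheme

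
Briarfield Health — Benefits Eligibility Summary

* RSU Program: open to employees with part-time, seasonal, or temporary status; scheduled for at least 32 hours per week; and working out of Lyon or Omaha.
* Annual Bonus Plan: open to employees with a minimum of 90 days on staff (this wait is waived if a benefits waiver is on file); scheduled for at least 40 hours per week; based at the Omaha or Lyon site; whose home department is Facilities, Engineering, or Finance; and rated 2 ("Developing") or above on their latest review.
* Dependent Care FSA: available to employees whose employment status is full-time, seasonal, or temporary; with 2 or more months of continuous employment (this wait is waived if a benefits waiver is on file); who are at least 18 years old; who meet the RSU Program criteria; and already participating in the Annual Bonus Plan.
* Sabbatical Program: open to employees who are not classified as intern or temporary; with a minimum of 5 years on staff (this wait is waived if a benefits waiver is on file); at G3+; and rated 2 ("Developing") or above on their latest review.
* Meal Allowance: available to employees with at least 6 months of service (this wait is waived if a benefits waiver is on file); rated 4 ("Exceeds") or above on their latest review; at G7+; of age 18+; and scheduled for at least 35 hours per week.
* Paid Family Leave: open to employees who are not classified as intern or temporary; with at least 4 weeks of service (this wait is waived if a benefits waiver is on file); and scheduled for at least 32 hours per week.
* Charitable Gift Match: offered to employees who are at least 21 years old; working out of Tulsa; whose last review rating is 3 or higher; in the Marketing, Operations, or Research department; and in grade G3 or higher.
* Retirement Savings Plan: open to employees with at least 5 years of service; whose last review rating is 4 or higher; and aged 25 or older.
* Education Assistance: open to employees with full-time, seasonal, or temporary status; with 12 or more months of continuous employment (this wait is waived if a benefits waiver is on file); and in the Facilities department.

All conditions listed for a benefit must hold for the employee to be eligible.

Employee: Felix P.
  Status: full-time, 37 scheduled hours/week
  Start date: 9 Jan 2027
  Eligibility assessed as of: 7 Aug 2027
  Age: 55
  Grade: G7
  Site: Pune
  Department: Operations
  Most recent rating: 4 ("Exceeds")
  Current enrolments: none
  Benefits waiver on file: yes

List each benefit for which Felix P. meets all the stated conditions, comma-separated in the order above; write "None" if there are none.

Service from 9 Jan 2027 to 7 Aug 2027: 210 days.
RSU Program — status full-time ✗ (requires part-time, seasonal, or temporary) → not eligible.
Annual Bonus Plan — benefits waiver on file ✓; 37 hrs/wk < 40 ✗ → not eligible.
Dependent Care FSA — status full-time ✓; benefits waiver on file ✓; age 55 ≥ 18 ✓; not eligible for RSU Program ✗ → not eligible.
Sabbatical Program — status full-time ✓ (not excluded); benefits waiver on file ✓; grade G7 ≥ G3 ✓; rating 4 ≥ 2 ✓ → eligible.
Meal Allowance — benefits waiver on file ✓; rating 4 ≥ 4 ✓; grade G7 ≥ G7 ✓; age 55 ≥ 18 ✓; 37 hrs/wk ≥ 35 ✓ → eligible.
Paid Family Leave — status full-time ✓ (not excluded); benefits waiver on file ✓; 37 hrs/wk ≥ 32 ✓ → eligible.
Charitable Gift Match — age 55 ≥ 21 ✓; site Pune ✗ (not Tulsa) → not eligible.
Retirement Savings Plan — service 210 days < 5 years (≈1825 days) ✗ → not eligible.
Education Assistance — status full-time ✓; benefits waiver on file ✓; dept Operations ✗ → not eligible.

Sabbatical Program, Meal Allowance, Paid Family Leave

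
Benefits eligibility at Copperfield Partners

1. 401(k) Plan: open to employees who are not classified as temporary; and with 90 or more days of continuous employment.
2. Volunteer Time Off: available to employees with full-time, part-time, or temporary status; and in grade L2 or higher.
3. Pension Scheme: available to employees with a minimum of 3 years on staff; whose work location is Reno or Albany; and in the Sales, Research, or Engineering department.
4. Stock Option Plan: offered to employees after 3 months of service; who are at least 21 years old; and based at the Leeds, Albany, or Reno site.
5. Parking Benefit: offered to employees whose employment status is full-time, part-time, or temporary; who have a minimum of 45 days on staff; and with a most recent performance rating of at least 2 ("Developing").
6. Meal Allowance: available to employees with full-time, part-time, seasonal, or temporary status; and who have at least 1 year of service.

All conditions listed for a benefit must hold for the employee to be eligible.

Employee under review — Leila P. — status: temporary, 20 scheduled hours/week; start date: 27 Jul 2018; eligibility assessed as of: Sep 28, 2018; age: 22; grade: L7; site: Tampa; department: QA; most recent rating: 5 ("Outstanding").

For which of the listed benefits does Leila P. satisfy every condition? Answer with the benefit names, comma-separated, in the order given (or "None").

Volunteer Time Off, Parking Benefit

Service from 27 Jul 2018 to Sep 28, 2018: 63 days.
401(k) Plan — status temporary ✗ (excluded) → not eligible.
Volunteer Time Off — status temporary ✓; grade L7 ≥ L2 ✓ → eligible.
Pension Scheme — service 63 days < 3 years (≈1095 days) ✗ → not eligible.
Stock Option Plan — service 63 days < 3 months (≈90 days) ✗ → not eligible.
Parking Benefit — status temporary ✓; service 63 days ≥ 45 days ✓; rating 5 ≥ 2 ✓ → eligible.
Meal Allowance — status temporary ✓; service 63 days < 1 year (≈365 days) ✗ → not eligible.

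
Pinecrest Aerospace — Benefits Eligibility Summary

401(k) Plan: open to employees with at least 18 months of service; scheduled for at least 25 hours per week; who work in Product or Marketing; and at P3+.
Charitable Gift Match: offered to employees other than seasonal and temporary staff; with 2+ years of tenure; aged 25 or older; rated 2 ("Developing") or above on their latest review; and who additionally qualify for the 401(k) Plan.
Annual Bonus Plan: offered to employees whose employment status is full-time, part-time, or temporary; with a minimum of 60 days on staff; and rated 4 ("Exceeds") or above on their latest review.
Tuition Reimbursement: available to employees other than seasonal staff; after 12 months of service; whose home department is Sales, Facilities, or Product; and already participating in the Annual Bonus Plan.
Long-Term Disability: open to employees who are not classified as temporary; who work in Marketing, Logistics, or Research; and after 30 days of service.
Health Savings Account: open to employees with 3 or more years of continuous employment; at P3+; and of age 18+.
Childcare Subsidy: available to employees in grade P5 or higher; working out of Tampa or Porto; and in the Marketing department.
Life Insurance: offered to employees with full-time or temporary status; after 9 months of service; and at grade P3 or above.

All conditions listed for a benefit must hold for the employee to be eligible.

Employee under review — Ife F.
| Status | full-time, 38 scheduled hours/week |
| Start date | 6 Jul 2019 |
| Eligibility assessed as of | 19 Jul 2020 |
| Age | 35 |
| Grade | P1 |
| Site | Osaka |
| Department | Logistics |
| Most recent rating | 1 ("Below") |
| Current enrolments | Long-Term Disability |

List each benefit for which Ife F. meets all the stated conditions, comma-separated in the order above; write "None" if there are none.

Service from 6 Jul 2019 to 19 Jul 2020: 379 days.
401(k) Plan — service 379 days < 18 months (≈540 days) ✗ → not eligible.
Charitable Gift Match — status full-time ✓ (not excluded); service 379 days < 2 years (≈730 days) ✗ → not eligible.
Annual Bonus Plan — status full-time ✓; service 379 days ≥ 60 days ✓; rating 1 < 4 ✗ → not eligible.
Tuition Reimbursement — status full-time ✓ (not excluded); service 379 days ≥ 12 months (≈360 days) ✓; dept Logistics ✗ → not eligible.
Long-Term Disability — status full-time ✓ (not excluded); dept Logistics ✓; service 379 days ≥ 30 days ✓ → eligible.
Health Savings Account — service 379 days < 3 years (≈1095 days) ✗ → not eligible.
Childcare Subsidy — grade P1 < P5 ✗ → not eligible.
Life Insurance — status full-time ✓; service 379 days ≥ 9 months (≈270 days) ✓; grade P1 < P3 ✗ → not eligible.

Long-Term Disability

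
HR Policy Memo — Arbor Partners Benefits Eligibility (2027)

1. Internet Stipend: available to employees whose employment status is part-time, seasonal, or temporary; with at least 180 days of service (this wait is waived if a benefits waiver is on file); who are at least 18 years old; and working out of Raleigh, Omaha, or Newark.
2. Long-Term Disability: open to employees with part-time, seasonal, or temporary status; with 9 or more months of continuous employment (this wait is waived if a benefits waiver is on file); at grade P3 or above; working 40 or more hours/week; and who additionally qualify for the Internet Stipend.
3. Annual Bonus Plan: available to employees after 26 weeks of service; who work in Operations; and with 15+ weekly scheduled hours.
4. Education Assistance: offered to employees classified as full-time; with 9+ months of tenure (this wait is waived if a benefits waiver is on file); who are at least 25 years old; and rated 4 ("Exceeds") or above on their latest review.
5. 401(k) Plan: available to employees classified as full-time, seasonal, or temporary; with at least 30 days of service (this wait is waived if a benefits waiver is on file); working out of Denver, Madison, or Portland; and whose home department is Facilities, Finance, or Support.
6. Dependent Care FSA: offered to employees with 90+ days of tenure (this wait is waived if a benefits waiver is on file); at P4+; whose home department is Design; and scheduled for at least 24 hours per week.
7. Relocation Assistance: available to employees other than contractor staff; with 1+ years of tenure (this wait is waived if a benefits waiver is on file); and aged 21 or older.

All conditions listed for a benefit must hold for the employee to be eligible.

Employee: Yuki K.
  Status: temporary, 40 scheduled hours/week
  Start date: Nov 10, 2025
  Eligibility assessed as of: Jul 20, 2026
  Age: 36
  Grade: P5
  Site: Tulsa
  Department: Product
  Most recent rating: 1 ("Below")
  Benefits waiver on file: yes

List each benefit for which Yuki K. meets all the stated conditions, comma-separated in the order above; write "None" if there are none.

Service from Nov 10, 2025 to Jul 20, 2026: 252 days.
Internet Stipend — status temporary ✓; benefits waiver on file ✓; age 36 ≥ 18 ✓; site Tulsa ✗ (not Raleigh, Omaha, or Newark) → not eligible.
Long-Term Disability — status temporary ✓; benefits waiver on file ✓; grade P5 ≥ P3 ✓; 40 hrs/wk ≥ 40 ✓; not eligible for Internet Stipend ✗ → not eligible.
Annual Bonus Plan — service 252 days ≥ 26 weeks (≈182 days) ✓; dept Product ✗ → not eligible.
Education Assistance — status temporary ✗ (requires full-time) → not eligible.
401(k) Plan — status temporary ✓; benefits waiver on file ✓; site Tulsa ✗ (not Denver, Madison, or Portland) → not eligible.
Dependent Care FSA — benefits waiver on file ✓; grade P5 ≥ P4 ✓; dept Product ✗ → not eligible.
Relocation Assistance — status temporary ✓ (not excluded); benefits waiver on file ✓; age 36 ≥ 21 ✓ → eligible.

Relocation Assistance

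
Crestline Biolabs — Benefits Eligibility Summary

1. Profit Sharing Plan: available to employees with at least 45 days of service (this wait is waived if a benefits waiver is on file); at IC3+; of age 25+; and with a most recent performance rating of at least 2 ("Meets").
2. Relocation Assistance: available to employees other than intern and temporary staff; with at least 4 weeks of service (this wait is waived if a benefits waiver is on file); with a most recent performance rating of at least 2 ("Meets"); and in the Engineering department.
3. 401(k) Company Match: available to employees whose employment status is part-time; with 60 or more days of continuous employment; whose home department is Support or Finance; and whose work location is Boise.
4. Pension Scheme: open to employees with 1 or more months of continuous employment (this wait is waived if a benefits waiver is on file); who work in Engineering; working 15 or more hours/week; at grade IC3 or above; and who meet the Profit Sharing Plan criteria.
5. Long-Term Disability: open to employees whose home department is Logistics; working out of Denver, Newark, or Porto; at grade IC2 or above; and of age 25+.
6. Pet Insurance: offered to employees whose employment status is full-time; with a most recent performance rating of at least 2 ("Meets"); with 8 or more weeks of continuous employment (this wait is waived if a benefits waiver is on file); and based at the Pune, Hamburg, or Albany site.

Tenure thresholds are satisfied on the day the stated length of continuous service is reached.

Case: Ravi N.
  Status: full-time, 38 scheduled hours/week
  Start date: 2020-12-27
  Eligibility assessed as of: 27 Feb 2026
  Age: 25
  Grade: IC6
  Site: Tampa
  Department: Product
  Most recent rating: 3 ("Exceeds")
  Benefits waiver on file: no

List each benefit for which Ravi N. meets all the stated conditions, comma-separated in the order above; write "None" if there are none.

Service from 2020-12-27 to 27 Feb 2026: 1888 days.
Profit Sharing Plan — no waiver, service 1888 days ≥ 45 days ✓; grade IC6 ≥ IC3 ✓; age 25 ≥ 25 ✓; rating 3 ≥ 2 ✓ → eligible.
Relocation Assistance — status full-time ✓ (not excluded); no waiver, service 1888 days ≥ 4 weeks (≈28 days) ✓; rating 3 ≥ 2 ✓; dept Product ✗ → not eligible.
401(k) Company Match — status full-time ✗ (requires part-time) → not eligible.
Pension Scheme — no waiver, service 1888 days ≥ 1 month (≈30 days) ✓; dept Product ✗ → not eligible.
Long-Term Disability — dept Product ✗ → not eligible.
Pet Insurance — status full-time ✓; rating 3 ≥ 2 ✓; no waiver, service 1888 days ≥ 8 weeks (≈56 days) ✓; site Tampa ✗ (not Pune, Hamburg, or Albany) → not eligible.

Profit Sharing Plan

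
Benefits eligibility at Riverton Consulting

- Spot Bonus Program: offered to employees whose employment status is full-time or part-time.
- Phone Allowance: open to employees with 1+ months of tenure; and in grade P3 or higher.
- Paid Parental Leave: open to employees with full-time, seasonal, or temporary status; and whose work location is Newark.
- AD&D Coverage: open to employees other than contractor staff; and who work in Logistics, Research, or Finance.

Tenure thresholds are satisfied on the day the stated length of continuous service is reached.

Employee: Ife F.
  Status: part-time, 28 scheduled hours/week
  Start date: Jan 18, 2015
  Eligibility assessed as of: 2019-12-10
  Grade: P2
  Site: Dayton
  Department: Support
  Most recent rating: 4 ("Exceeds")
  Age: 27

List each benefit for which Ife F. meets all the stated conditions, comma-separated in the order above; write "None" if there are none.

Spot Bonus Program

Service from Jan 18, 2015 to 2019-12-10: 1787 days.
Spot Bonus Program — status part-time ✓ → eligible.
Phone Allowance — service 1787 days ≥ 1 month (≈30 days) ✓; grade P2 < P3 ✗ → not eligible.
Paid Parental Leave — status part-time ✗ (requires full-time, seasonal, or temporary) → not eligible.
AD&D Coverage — status part-time ✓ (not excluded); dept Support ✗ → not eligible.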